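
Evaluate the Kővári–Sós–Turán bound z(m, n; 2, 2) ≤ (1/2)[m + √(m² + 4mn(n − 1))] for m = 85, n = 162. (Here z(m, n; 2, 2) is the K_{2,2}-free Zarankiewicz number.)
z(85, 162; 2, 2) ≤ (1/2)[85 + √(85² + 4·85·162·161)] = (1/2)[85 + √8875105] = 1532.0557

Kővári–Sós–Turán: let r_1, ..., r_85 be the row sums and z = Σ r_i the total number of 1s. Each pair of columns can share at most one row with both entries 1 (else a 2×2 all-ones block appears), so Σ_i C(r_i, 2) ≤ C(162, 2) = 13041. By convexity Σ_i C(r_i, 2) ≥ 85·C(z/85, 2) = z(z − 85)/(2·85), giving z² − 85z − 85·162·161 ≤ 0 and hence z ≤ (1/2)[85 + √(7225 + 4·2216970)] = (1/2)[85 + √8875105] ≈ (1/2)(85 + 2979.1114) = 1532.0557.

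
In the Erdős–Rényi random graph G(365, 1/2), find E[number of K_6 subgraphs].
E[# K_6] = C(365, 6) · (1/2)^C(6, 2) = 3151277509380 / 2^15 = 787819377345/8192 ≈ 96169357.586060

For each 6-subset S of vertices (there are C(365, 6) = 3151277509380 such S), let X_S = 1 if S induces a K_6 (all C(6, 2) = 15 edges present). Then P(X_S = 1) = (1/2)^15 = 1/32768. By linearity of expectation, E[# K_6] = C(365, 6) · (1/2)^15 = 3151277509380 / 32768 = 787819377345/8192 ≈ 96169357.586060.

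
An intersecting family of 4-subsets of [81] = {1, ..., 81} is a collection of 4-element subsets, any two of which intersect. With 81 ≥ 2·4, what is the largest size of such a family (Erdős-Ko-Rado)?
max |F| = C(80, 3) = 82160

Erdős-Ko-Rado (1961): when n ≥ 2k, max |F| = C(n−1, k−1). The bound is attained by the star {A : i ∈ A} for any fixed i ∈ [n]. Here C(81−1, 4−1) = C(80, 3) = 82160.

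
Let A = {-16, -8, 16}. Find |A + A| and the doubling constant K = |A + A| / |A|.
K = |A + A| / |A| = 6/3 = 2

Enumerate A + A = {a + b : a, b ∈ A}. With |A| = 3, there are |A|^2 = 9 ordered sum pairs; collecting distinct values, A + A = {-32, -24, -16, 0, 8, 32}, so |A + A| = 6. Thus K = 6/3 = 2. For comparison, the minimum possible |A + A| over all 3-element sets is 2·3 − 1 = 5 (so min K = 5/3), attained only by arithmetic progressions.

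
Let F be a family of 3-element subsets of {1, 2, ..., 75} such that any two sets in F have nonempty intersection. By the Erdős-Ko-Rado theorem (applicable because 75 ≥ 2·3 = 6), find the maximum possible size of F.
max |F| = C(74, 2) = 2701

The Erdős-Ko-Rado theorem states: for n ≥ 2k, an intersecting family of k-subsets of an n-element set has size at most C(n − 1, k − 1), with equality for 'star' families {A ⊆ [n] : |A| = k, i ∈ A} (fix an element i). For n = 75, k = 3: C(74, 2) = 2701.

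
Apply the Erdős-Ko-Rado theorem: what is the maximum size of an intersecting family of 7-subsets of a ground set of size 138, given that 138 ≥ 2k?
max |F| = C(137, 6) = 8218472724

The Erdős-Ko-Rado theorem states: for n ≥ 2k, an intersecting family of k-subsets of an n-element set has size at most C(n − 1, k − 1), with equality for 'star' families {A ⊆ [n] : |A| = k, i ∈ A} (fix an element i). For n = 138, k = 7: C(137, 6) = 8218472724.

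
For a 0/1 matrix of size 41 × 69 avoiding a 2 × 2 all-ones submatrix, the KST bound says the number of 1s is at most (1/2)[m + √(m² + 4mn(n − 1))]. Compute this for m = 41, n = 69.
z(41, 69; 2, 2) ≤ (1/2)[41 + √(41² + 4·41·69·68)] = (1/2)[41 + √771169] = 459.5811

Kővári–Sós–Turán: let r_1, ..., r_41 be the row sums and z = Σ r_i the total number of 1s. Each pair of columns can share at most one row with both entries 1 (else a 2×2 all-ones block appears), so Σ_i C(r_i, 2) ≤ C(69, 2) = 2346. By convexity Σ_i C(r_i, 2) ≥ 41·C(z/41, 2) = z(z − 41)/(2·41), giving z² − 41z − 41·69·68 ≤ 0 and hence z ≤ (1/2)[41 + √(1681 + 4·192372)] = (1/2)[41 + √771169] ≈ (1/2)(41 + 878.1623) = 459.5811.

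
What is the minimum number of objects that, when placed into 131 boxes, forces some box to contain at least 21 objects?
n = (21 − 1)·131 + 1 = 2621

By the generalised pigeonhole principle, to guarantee some box contains ≥ r objects we need more than (r − 1) · k objects total. Threshold: n = (r − 1) · k + 1. With r = 21 and k = 131: n = 20 · 131 + 1 = 2620 + 1 = 2621. For n = 2620 = 20 · 131, we can put exactly 20 objects in every box, avoiding 21 in any single one — so 2621 is tight.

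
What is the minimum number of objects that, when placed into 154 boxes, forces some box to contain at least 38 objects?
n = (38 − 1)·154 + 1 = 5699

By the generalised pigeonhole principle, to guarantee some box contains ≥ r objects we need more than (r − 1) · k objects total. Threshold: n = (r − 1) · k + 1. With r = 38 and k = 154: n = 37 · 154 + 1 = 5698 + 1 = 5699. For n = 5698 = 37 · 154, we can put exactly 37 objects in every box, avoiding 38 in any single one — so 5699 is tight.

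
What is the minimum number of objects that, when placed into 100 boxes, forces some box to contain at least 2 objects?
n = (2 − 1)·100 + 1 = 101

By the generalised pigeonhole principle, to guarantee some box contains ≥ r objects we need more than (r − 1) · k objects total. Threshold: n = (r − 1) · k + 1. With r = 2 and k = 100: n = 1 · 100 + 1 = 100 + 1 = 101. For n = 100 = 1 · 100, we can put exactly 1 objects in every box, avoiding 2 in any single one — so 101 is tight.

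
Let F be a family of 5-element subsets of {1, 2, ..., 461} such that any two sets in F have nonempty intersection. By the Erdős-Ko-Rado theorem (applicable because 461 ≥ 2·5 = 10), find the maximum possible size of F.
max |F| = C(460, 4) = 1841369535

The Erdős-Ko-Rado theorem states: for n ≥ 2k, an intersecting family of k-subsets of an n-element set has size at most C(n − 1, k − 1), with equality for 'star' families {A ⊆ [n] : |A| = k, i ∈ A} (fix an element i). For n = 461, k = 5: C(460, 4) = 1841369535.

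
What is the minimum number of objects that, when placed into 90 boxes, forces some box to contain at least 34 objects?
n = (34 − 1)·90 + 1 = 2971

By the generalised pigeonhole principle, to guarantee some box contains ≥ r objects we need more than (r − 1) · k objects total. Threshold: n = (r − 1) · k + 1. With r = 34 and k = 90: n = 33 · 90 + 1 = 2970 + 1 = 2971. For n = 2970 = 33 · 90, we can put exactly 33 objects in every box, avoiding 34 in any single one — so 2971 is tight.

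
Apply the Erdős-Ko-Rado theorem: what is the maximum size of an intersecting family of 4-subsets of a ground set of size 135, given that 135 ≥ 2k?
max |F| = C(134, 3) = 392084

The Erdős-Ko-Rado theorem states: for n ≥ 2k, an intersecting family of k-subsets of an n-element set has size at most C(n − 1, k − 1), with equality for 'star' families {A ⊆ [n] : |A| = k, i ∈ A} (fix an element i). For n = 135, k = 4: C(134, 3) = 392084.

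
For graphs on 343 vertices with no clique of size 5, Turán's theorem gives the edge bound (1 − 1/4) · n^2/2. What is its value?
Turán density bound = (3/4) · 343^2/2 = 352947/8 ≈ 44118.375

Turán's theorem: ex(n, K_{r+1}) is achieved by the complete r-partite Turán graph T(n, r) with parts as balanced as possible, and is at most (1 − 1/r) · n^2/2. For r = 4, n = 343: the density bound is (3/4) · 117649/2 = 352947/8 ≈ 44118.375. The integer-valued extremum is e(T(343, 4)) = 44118, which is strictly less than the density bound 352947/8 since 4 ∤ 343 (the parts of T(343, 4) cannot all be equal).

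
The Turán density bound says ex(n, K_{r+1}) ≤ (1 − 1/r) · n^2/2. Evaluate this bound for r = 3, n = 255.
Turán density bound = (2/3) · 255^2/2 = 21675

Turán's theorem: ex(n, K_{r+1}) is achieved by the complete r-partite Turán graph T(n, r) with parts as balanced as possible, and is at most (1 − 1/r) · n^2/2. For r = 3, n = 255: the density bound is (2/3) · 65025/2 = 21675. Since 3 ∣ 255, the Turán graph T(255, 3) has parts of equal size 85, and its edge count e(T(255, 3)) = 21675 attains the density bound exactly.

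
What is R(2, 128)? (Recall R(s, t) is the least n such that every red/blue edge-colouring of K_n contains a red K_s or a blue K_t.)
R(2, 128) = 128

R(2, k) = k for all k ≥ 2: in a 2-colouring of K_k, either some edge is red (a red K_2) or all edges are blue (a blue K_k). And K_{127} coloured all-blue has no blue K_128, so R(2, 128) > 127. Hence R(2, 128) = 128.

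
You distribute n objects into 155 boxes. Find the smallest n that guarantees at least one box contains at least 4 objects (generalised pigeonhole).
n = (4 − 1)·155 + 1 = 466

By the generalised pigeonhole principle, to guarantee some box contains ≥ r objects we need more than (r − 1) · k objects total. Threshold: n = (r − 1) · k + 1. With r = 4 and k = 155: n = 3 · 155 + 1 = 465 + 1 = 466. For n = 465 = 3 · 155, we can put exactly 3 objects in every box, avoiding 4 in any single one — so 466 is tight.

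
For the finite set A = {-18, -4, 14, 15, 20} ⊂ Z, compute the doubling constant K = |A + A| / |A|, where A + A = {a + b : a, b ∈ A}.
K = |A + A| / |A| = 15/5 = 3

Enumerate A + A = {a + b : a, b ∈ A}. With |A| = 5, there are |A|^2 = 25 ordered sum pairs; collecting distinct values, A + A = {-36, -22, -8, -4, -3, 2, 10, 11, 16, 28, 29, 30, 34, 35, 40}, so |A + A| = 15. Thus K = 15/5 = 3. For comparison, the minimum possible |A + A| over all 5-element sets is 2·5 − 1 = 9 (so min K = 9/5), attained only by arithmetic progressions.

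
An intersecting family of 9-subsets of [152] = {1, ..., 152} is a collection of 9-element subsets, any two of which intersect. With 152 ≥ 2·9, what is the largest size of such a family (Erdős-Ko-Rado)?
max |F| = C(151, 8) = 5551321138650

Erdős-Ko-Rado (1961): when n ≥ 2k, max |F| = C(n−1, k−1). The bound is attained by the star {A : i ∈ A} for any fixed i ∈ [n]. Here C(152−1, 9−1) = C(151, 8) = 5551321138650.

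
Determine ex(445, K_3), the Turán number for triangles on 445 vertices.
ex(445, K_3) = ⌊445^2/4⌋ = 49506

Mantel (1907): a triangle-free graph on n vertices has at most ⌊n^2/4⌋ edges, with equality for the complete bipartite graph K_{⌊n/2⌋, ⌈n/2⌉}. For n = 445: ⌊445^2/4⌋ = ⌊198025/4⌋ = 49506. The extremal graph is K_{222, 223}, which has 222·223 = 49506 edges.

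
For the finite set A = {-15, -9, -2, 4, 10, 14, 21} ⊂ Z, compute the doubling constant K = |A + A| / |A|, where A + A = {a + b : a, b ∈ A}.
K = |A + A| / |A| = 24/7

Enumerate A + A = {a + b : a, b ∈ A}. With |A| = 7, there are |A|^2 = 49 ordered sum pairs; collecting distinct values, A + A = {-30, -24, -18, -17, -11, -5, -4, -1, 1, 2, 5, 6, 8, 12, 14, 18, 19, 20, 24, 25, 28, 31, 35, 42}, so |A + A| = 24. Thus K = 24/7. For comparison, the minimum possible |A + A| over all 7-element sets is 2·7 − 1 = 13 (so min K = 13/7), attained only by arithmetic progressions.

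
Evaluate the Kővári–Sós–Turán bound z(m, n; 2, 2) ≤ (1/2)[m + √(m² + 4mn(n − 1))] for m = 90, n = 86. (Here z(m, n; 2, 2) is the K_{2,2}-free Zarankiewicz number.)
z(90, 86; 2, 2) ≤ (1/2)[90 + √(90² + 4·90·86·85)] = (1/2)[90 + √2639700] = 857.3577

Kővári–Sós–Turán: let r_1, ..., r_90 be the row sums and z = Σ r_i the total number of 1s. Each pair of columns can share at most one row with both entries 1 (else a 2×2 all-ones block appears), so Σ_i C(r_i, 2) ≤ C(86, 2) = 3655. By convexity Σ_i C(r_i, 2) ≥ 90·C(z/90, 2) = z(z − 90)/(2·90), giving z² − 90z − 90·86·85 ≤ 0 and hence z ≤ (1/2)[90 + √(8100 + 4·657900)] = (1/2)[90 + √2639700] ≈ (1/2)(90 + 1624.7154) = 857.3577.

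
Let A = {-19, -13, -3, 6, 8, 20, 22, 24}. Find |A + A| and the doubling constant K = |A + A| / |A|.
K = |A + A| / |A| = 31/8

Enumerate A + A = {a + b : a, b ∈ A}. With |A| = 8, there are |A|^2 = 64 ordered sum pairs; collecting distinct values, A + A = {-38, -32, -26, -22, -16, -13, -11, -7, -6, -5, 1, 3, 5, 7, 9, 11, 12, 14, 16, 17, 19, 21, 26, 28, 30, 32, 40, 42, 44, 46, 48}, so |A + A| = 31. Thus K = 31/8. For comparison, the minimum possible |A + A| over all 8-element sets is 2·8 − 1 = 15 (so min K = 15/8), attained only by arithmetic progressions.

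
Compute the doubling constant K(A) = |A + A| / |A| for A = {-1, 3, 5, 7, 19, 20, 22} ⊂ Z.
K = |A + A| / |A| = 24/7

Enumerate A + A = {a + b : a, b ∈ A}. With |A| = 7, there are |A|^2 = 49 ordered sum pairs; collecting distinct values, A + A = {-2, 2, 4, 6, 8, 10, 12, 14, 18, 19, 21, 22, 23, 24, 25, 26, 27, 29, 38, 39, 40, 41, 42, 44}, so |A + A| = 24. Thus K = 24/7. For comparison, the minimum possible |A + A| over all 7-element sets is 2·7 − 1 = 13 (so min K = 13/7), attained only by arithmetic progressions.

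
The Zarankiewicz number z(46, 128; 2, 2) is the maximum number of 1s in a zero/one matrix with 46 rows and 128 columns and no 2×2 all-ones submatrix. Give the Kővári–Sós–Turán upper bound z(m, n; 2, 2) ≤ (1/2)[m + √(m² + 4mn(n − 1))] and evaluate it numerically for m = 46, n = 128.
z(46, 128; 2, 2) ≤ (1/2)[46 + √(46² + 4·46·128·127)] = (1/2)[46 + √2993220] = 888.0462

Kővári–Sós–Turán: let r_1, ..., r_46 be the row sums and z = Σ r_i the total number of 1s. Each pair of columns can share at most one row with both entries 1 (else a 2×2 all-ones block appears), so Σ_i C(r_i, 2) ≤ C(128, 2) = 8128. By convexity Σ_i C(r_i, 2) ≥ 46·C(z/46, 2) = z(z − 46)/(2·46), giving z² − 46z − 46·128·127 ≤ 0 and hence z ≤ (1/2)[46 + √(2116 + 4·747776)] = (1/2)[46 + √2993220] ≈ (1/2)(46 + 1730.0925) = 888.0462.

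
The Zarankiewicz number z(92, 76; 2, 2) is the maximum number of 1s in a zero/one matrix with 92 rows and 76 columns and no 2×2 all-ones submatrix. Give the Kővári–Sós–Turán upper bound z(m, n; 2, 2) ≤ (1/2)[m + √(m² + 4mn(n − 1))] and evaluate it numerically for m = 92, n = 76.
z(92, 76; 2, 2) ≤ (1/2)[92 + √(92² + 4·92·76·75)] = (1/2)[92 + √2106064] = 771.6142

Kővári–Sós–Turán: let r_1, ..., r_92 be the row sums and z = Σ r_i the total number of 1s. Each pair of columns can share at most one row with both entries 1 (else a 2×2 all-ones block appears), so Σ_i C(r_i, 2) ≤ C(76, 2) = 2850. By convexity Σ_i C(r_i, 2) ≥ 92·C(z/92, 2) = z(z − 92)/(2·92), giving z² − 92z − 92·76·75 ≤ 0 and hence z ≤ (1/2)[92 + √(8464 + 4·524400)] = (1/2)[92 + √2106064] ≈ (1/2)(92 + 1451.2284) = 771.6142.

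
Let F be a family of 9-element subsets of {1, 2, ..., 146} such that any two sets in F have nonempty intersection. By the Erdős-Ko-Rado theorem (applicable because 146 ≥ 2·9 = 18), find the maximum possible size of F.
max |F| = C(145, 8) = 3981762826470

Erdős-Ko-Rado (1961): when n ≥ 2k, max |F| = C(n−1, k−1). The bound is attained by the star {A : i ∈ A} for any fixed i ∈ [n]. Here C(146−1, 9−1) = C(145, 8) = 3981762826470.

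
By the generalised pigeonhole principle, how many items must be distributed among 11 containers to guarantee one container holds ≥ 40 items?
n = (40 − 1)·11 + 1 = 430

By the generalised pigeonhole principle, to guarantee some box contains ≥ r objects we need more than (r − 1) · k objects total. Threshold: n = (r − 1) · k + 1. With r = 40 and k = 11: n = 39 · 11 + 1 = 429 + 1 = 430. For n = 429 = 39 · 11, we can put exactly 39 objects in every box, avoiding 40 in any single one — so 430 is tight.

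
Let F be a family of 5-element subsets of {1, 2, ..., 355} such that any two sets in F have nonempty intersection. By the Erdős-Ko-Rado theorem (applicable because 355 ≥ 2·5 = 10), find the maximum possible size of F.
max |F| = C(354, 4) = 643304376

Erdős-Ko-Rado (1961): when n ≥ 2k, max |F| = C(n−1, k−1). The bound is attained by the star {A : i ∈ A} for any fixed i ∈ [n]. Here C(355−1, 5−1) = C(354, 4) = 643304376.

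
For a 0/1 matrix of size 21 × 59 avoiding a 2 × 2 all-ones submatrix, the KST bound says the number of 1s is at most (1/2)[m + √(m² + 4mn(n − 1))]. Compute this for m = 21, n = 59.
z(21, 59; 2, 2) ≤ (1/2)[21 + √(21² + 4·21·59·58)] = (1/2)[21 + √287889] = 278.7764

Kővári–Sós–Turán: let r_1, ..., r_21 be the row sums and z = Σ r_i the total number of 1s. Each pair of columns can share at most one row with both entries 1 (else a 2×2 all-ones block appears), so Σ_i C(r_i, 2) ≤ C(59, 2) = 1711. By convexity Σ_i C(r_i, 2) ≥ 21·C(z/21, 2) = z(z − 21)/(2·21), giving z² − 21z − 21·59·58 ≤ 0 and hence z ≤ (1/2)[21 + √(441 + 4·71862)] = (1/2)[21 + √287889] ≈ (1/2)(21 + 536.5529) = 278.7764.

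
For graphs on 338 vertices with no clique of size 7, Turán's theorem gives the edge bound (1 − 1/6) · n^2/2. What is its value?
Turán density bound = (5/6) · 338^2/2 = 142805/3 ≈ 47601.6667

Turán's theorem: ex(n, K_{r+1}) is achieved by the complete r-partite Turán graph T(n, r) with parts as balanced as possible, and is at most (1 − 1/r) · n^2/2. For r = 6, n = 338: the density bound is (5/6) · 114244/2 = 142805/3 ≈ 47601.6667. The integer-valued extremum is e(T(338, 6)) = 47601, which is strictly less than the density bound 142805/3 since 6 ∤ 338 (the parts of T(338, 6) cannot all be equal).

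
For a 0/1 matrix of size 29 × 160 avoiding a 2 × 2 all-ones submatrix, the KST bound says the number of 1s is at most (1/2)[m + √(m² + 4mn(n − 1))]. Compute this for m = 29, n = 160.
z(29, 160; 2, 2) ≤ (1/2)[29 + √(29² + 4·29·160·159)] = (1/2)[29 + √2951881] = 873.5519

Kővári–Sós–Turán: let r_1, ..., r_29 be the row sums and z = Σ r_i the total number of 1s. Each pair of columns can share at most one row with both entries 1 (else a 2×2 all-ones block appears), so Σ_i C(r_i, 2) ≤ C(160, 2) = 12720. By convexity Σ_i C(r_i, 2) ≥ 29·C(z/29, 2) = z(z − 29)/(2·29), giving z² − 29z − 29·160·159 ≤ 0 and hence z ≤ (1/2)[29 + √(841 + 4·737760)] = (1/2)[29 + √2951881] ≈ (1/2)(29 + 1718.1039) = 873.5519.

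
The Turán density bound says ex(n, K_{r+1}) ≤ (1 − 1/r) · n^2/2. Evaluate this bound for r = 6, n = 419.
Turán density bound = (5/6) · 419^2/2 = 877805/12 ≈ 73150.4167

Turán's theorem: ex(n, K_{r+1}) is achieved by the complete r-partite Turán graph T(n, r) with parts as balanced as possible, and is at most (1 − 1/r) · n^2/2. For r = 6, n = 419: the density bound is (5/6) · 175561/2 = 877805/12 ≈ 73150.4167. The integer-valued extremum is e(T(419, 6)) = 73150, which is strictly less than the density bound 877805/12 since 6 ∤ 419 (the parts of T(419, 6) cannot all be equal).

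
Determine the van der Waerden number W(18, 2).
W(18, 2) = 18 + 1 = 19

A 2-term AP is any pair of integers, so a monochromatic 2-AP exists iff some colour is used at least twice. With 18 colours, the colouring i ↦ i on {1, ..., 18} uses each colour once, avoiding any monochromatic pair, so W(18, 2) > 18. For {1, ..., 19}, pigeonhole forces two integers of the same colour, which form a monochromatic 2-AP. Hence W(18, 2) = 19.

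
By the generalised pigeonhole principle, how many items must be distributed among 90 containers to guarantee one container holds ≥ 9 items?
n = (9 − 1)·90 + 1 = 721

By the generalised pigeonhole principle, to guarantee some box contains ≥ r objects we need more than (r − 1) · k objects total. Threshold: n = (r − 1) · k + 1. With r = 9 and k = 90: n = 8 · 90 + 1 = 720 + 1 = 721. For n = 720 = 8 · 90, we can put exactly 8 objects in every box, avoiding 9 in any single one — so 721 is tight.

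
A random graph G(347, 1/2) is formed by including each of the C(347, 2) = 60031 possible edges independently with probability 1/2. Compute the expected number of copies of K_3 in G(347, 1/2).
E[# K_3] = C(347, 3) · (1/2)^C(3, 2) = 6903565 / 2^3 = 862945.625

For each 3-subset S of vertices (there are C(347, 3) = 6903565 such S), let X_S = 1 if S induces a K_3 (all C(3, 2) = 3 edges present). Then P(X_S = 1) = (1/2)^3 = 1/8. By linearity of expectation, E[# K_3] = C(347, 3) · (1/2)^3 = 6903565 / 8 = 862945.625.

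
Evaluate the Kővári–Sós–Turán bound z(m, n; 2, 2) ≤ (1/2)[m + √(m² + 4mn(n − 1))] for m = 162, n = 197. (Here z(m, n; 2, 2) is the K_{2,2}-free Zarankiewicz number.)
z(162, 197; 2, 2) ≤ (1/2)[162 + √(162² + 4·162·197·196)] = (1/2)[162 + √25046820] = 2583.3399

Kővári–Sós–Turán: let r_1, ..., r_162 be the row sums and z = Σ r_i the total number of 1s. Each pair of columns can share at most one row with both entries 1 (else a 2×2 all-ones block appears), so Σ_i C(r_i, 2) ≤ C(197, 2) = 19306. By convexity Σ_i C(r_i, 2) ≥ 162·C(z/162, 2) = z(z − 162)/(2·162), giving z² − 162z − 162·197·196 ≤ 0 and hence z ≤ (1/2)[162 + √(26244 + 4·6255144)] = (1/2)[162 + √25046820] ≈ (1/2)(162 + 5004.6798) = 2583.3399.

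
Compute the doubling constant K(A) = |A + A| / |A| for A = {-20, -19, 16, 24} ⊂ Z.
K = |A + A| / |A| = 10/4 = 5/2

Enumerate A + A = {a + b : a, b ∈ A}. With |A| = 4, there are |A|^2 = 16 ordered sum pairs; collecting distinct values, A + A = {-40, -39, -38, -4, -3, 4, 5, 32, 40, 48}, so |A + A| = 10. Thus K = 10/4 = 5/2. For comparison, the minimum possible |A + A| over all 4-element sets is 2·4 − 1 = 7 (so min K = 7/4), attained only by arithmetic progressions.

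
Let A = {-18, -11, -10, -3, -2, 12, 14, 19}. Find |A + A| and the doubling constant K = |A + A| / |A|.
K = |A + A| / |A| = 29/8

Enumerate A + A = {a + b : a, b ∈ A}. With |A| = 8, there are |A|^2 = 64 ordered sum pairs; collecting distinct values, A + A = {-36, -29, -28, -22, -21, -20, -14, -13, -12, -6, -5, -4, 1, 2, 3, 4, 8, 9, 10, 11, 12, 16, 17, 24, 26, 28, 31, 33, 38}, so |A + A| = 29. Thus K = 29/8. For comparison, the minimum possible |A + A| over all 8-element sets is 2·8 − 1 = 15 (so min K = 15/8), attained only by arithmetic progressions.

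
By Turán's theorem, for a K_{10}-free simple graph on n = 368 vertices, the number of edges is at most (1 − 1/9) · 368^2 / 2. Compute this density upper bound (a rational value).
Turán density bound = (8/9) · 368^2/2 = 541696/9 ≈ 60188.4444

Turán's theorem: ex(n, K_{r+1}) is achieved by the complete r-partite Turán graph T(n, r) with parts as balanced as possible, and is at most (1 − 1/r) · n^2/2. For r = 9, n = 368: the density bound is (8/9) · 135424/2 = 541696/9 ≈ 60188.4444. The integer-valued extremum is e(T(368, 9)) = 60188, which is strictly less than the density bound 541696/9 since 9 ∤ 368 (the parts of T(368, 9) cannot all be equal).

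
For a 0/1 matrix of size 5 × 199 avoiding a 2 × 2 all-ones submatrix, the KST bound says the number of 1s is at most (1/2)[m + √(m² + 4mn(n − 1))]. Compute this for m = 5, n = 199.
z(5, 199; 2, 2) ≤ (1/2)[5 + √(5² + 4·5·199·198)] = (1/2)[5 + √788065] = 446.3651

Kővári–Sós–Turán: let r_1, ..., r_5 be the row sums and z = Σ r_i the total number of 1s. Each pair of columns can share at most one row with both entries 1 (else a 2×2 all-ones block appears), so Σ_i C(r_i, 2) ≤ C(199, 2) = 19701. By convexity Σ_i C(r_i, 2) ≥ 5·C(z/5, 2) = z(z − 5)/(2·5), giving z² − 5z − 5·199·198 ≤ 0 and hence z ≤ (1/2)[5 + √(25 + 4·197010)] = (1/2)[5 + √788065] ≈ (1/2)(5 + 887.7303) = 446.3651.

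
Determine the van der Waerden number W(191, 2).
W(191, 2) = 191 + 1 = 192

A 2-term AP is any pair of integers, so a monochromatic 2-AP exists iff some colour is used at least twice. With 191 colours, the colouring i ↦ i on {1, ..., 191} uses each colour once, avoiding any monochromatic pair, so W(191, 2) > 191. For {1, ..., 192}, pigeonhole forces two integers of the same colour, which form a monochromatic 2-AP. Hence W(191, 2) = 192.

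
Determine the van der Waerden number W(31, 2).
W(31, 2) = 31 + 1 = 32

A 2-term AP is any pair of integers, so a monochromatic 2-AP exists iff some colour is used at least twice. With 31 colours, the colouring i ↦ i on {1, ..., 31} uses each colour once, avoiding any monochromatic pair, so W(31, 2) > 31. For {1, ..., 32}, pigeonhole forces two integers of the same colour, which form a monochromatic 2-AP. Hence W(31, 2) = 32.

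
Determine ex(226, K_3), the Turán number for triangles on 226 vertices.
ex(226, K_3) = ⌊226^2/4⌋ = 12769

Mantel (1907): a triangle-free graph on n vertices has at most ⌊n^2/4⌋ edges, with equality for the complete bipartite graph K_{⌊n/2⌋, ⌈n/2⌉}. For n = 226: ⌊226^2/4⌋ = ⌊51076/4⌋ = 12769. The extremal graph is K_{113, 113}, which has 113·113 = 12769 edges.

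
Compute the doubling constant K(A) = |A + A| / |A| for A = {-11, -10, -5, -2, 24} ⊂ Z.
K = |A + A| / |A| = 15/5 = 3

Enumerate A + A = {a + b : a, b ∈ A}. With |A| = 5, there are |A|^2 = 25 ordered sum pairs; collecting distinct values, A + A = {-22, -21, -20, -16, -15, -13, -12, -10, -7, -4, 13, 14, 19, 22, 48}, so |A + A| = 15. Thus K = 15/5 = 3. For comparison, the minimum possible |A + A| over all 5-element sets is 2·5 − 1 = 9 (so min K = 9/5), attained only by arithmetic progressions.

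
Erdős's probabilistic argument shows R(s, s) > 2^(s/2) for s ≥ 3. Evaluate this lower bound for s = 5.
2^(5/2) = 5.6569; so R(5, 5) > 5.6569

Colour each edge of K_n uniformly at random with red/blue. The expected number of monochromatic K_5 is C(n, 5) · 2 · 2^(−C(5,2)). If C(n, 5) · 2^(1 − C(5,2)) < 1, then with positive probability no monochromatic K_5 exists, so R(5, 5) > n. The standard estimate C(n, 5) ≤ n^5/5! shows this inequality holds whenever n ≤ 2^(5/2) (since 5! · 2^(C(5,2) − 1) > 2^(5^2/2) ≥ n^5). Hence R(5, 5) > 2^(5/2) = 5.6569.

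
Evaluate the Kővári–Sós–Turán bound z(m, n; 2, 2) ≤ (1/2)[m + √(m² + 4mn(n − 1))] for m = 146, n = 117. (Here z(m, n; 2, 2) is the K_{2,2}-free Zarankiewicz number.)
z(146, 117; 2, 2) ≤ (1/2)[146 + √(146² + 4·146·117·116)] = (1/2)[146 + √7947364] = 1482.5535

Kővári–Sós–Turán: let r_1, ..., r_146 be the row sums and z = Σ r_i the total number of 1s. Each pair of columns can share at most one row with both entries 1 (else a 2×2 all-ones block appears), so Σ_i C(r_i, 2) ≤ C(117, 2) = 6786. By convexity Σ_i C(r_i, 2) ≥ 146·C(z/146, 2) = z(z − 146)/(2·146), giving z² − 146z − 146·117·116 ≤ 0 and hence z ≤ (1/2)[146 + √(21316 + 4·1981512)] = (1/2)[146 + √7947364] ≈ (1/2)(146 + 2819.107) = 1482.5535.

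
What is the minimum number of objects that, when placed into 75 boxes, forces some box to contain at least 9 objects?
n = (9 − 1)·75 + 1 = 601

By the generalised pigeonhole principle, to guarantee some box contains ≥ r objects we need more than (r − 1) · k objects total. Threshold: n = (r − 1) · k + 1. With r = 9 and k = 75: n = 8 · 75 + 1 = 600 + 1 = 601. For n = 600 = 8 · 75, we can put exactly 8 objects in every box, avoiding 9 in any single one — so 601 is tight.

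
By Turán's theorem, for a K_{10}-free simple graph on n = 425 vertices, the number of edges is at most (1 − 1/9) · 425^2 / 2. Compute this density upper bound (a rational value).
Turán density bound = (8/9) · 425^2/2 = 722500/9 ≈ 80277.7778

Turán's theorem: ex(n, K_{r+1}) is achieved by the complete r-partite Turán graph T(n, r) with parts as balanced as possible, and is at most (1 − 1/r) · n^2/2. For r = 9, n = 425: the density bound is (8/9) · 180625/2 = 722500/9 ≈ 80277.7778. The integer-valued extremum is e(T(425, 9)) = 80277, which is strictly less than the density bound 722500/9 since 9 ∤ 425 (the parts of T(425, 9) cannot all be equal).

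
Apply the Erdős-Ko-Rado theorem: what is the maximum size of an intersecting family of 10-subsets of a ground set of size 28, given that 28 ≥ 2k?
max |F| = C(27, 9) = 4686825

The Erdős-Ko-Rado theorem states: for n ≥ 2k, an intersecting family of k-subsets of an n-element set has size at most C(n − 1, k − 1), with equality for 'star' families {A ⊆ [n] : |A| = k, i ∈ A} (fix an element i). For n = 28, k = 10: C(27, 9) = 4686825.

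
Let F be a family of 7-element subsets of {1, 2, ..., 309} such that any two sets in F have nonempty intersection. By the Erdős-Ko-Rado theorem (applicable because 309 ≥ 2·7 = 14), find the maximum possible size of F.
max |F| = C(308, 6) = 1129000342008

Erdős-Ko-Rado (1961): when n ≥ 2k, max |F| = C(n−1, k−1). The bound is attained by the star {A : i ∈ A} for any fixed i ∈ [n]. Here C(309−1, 7−1) = C(308, 6) = 1129000342008.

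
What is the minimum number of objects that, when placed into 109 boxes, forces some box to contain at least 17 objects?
n = (17 − 1)·109 + 1 = 1745

By the generalised pigeonhole principle, to guarantee some box contains ≥ r objects we need more than (r − 1) · k objects total. Threshold: n = (r − 1) · k + 1. With r = 17 and k = 109: n = 16 · 109 + 1 = 1744 + 1 = 1745. For n = 1744 = 16 · 109, we can put exactly 16 objects in every box, avoiding 17 in any single one — so 1745 is tight.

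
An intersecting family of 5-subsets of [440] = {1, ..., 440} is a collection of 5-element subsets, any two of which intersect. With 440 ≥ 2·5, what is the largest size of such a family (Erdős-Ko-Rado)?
max |F| = C(439, 4) = 1526494751

The Erdős-Ko-Rado theorem states: for n ≥ 2k, an intersecting family of k-subsets of an n-element set has size at most C(n − 1, k − 1), with equality for 'star' families {A ⊆ [n] : |A| = k, i ∈ A} (fix an element i). For n = 440, k = 5: C(439, 4) = 1526494751.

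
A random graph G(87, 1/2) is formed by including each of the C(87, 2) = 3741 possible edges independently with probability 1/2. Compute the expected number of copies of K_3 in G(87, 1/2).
E[# K_3] = C(87, 3) · (1/2)^C(3, 2) = 105995 / 2^3 = 13249.375

For each 3-subset S of vertices (there are C(87, 3) = 105995 such S), let X_S = 1 if S induces a K_3 (all C(3, 2) = 3 edges present). Then P(X_S = 1) = (1/2)^3 = 1/8. By linearity of expectation, E[# K_3] = C(87, 3) · (1/2)^3 = 105995 / 8 = 13249.375.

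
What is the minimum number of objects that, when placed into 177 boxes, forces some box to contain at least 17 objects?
n = (17 − 1)·177 + 1 = 2833

By the generalised pigeonhole principle, to guarantee some box contains ≥ r objects we need more than (r − 1) · k objects total. Threshold: n = (r − 1) · k + 1. With r = 17 and k = 177: n = 16 · 177 + 1 = 2832 + 1 = 2833. For n = 2832 = 16 · 177, we can put exactly 16 objects in every box, avoiding 17 in any single one — so 2833 is tight.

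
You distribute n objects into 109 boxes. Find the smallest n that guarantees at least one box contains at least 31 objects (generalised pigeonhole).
n = (31 − 1)·109 + 1 = 3271

By the generalised pigeonhole principle, to guarantee some box contains ≥ r objects we need more than (r − 1) · k objects total. Threshold: n = (r − 1) · k + 1. With r = 31 and k = 109: n = 30 · 109 + 1 = 3270 + 1 = 3271. For n = 3270 = 30 · 109, we can put exactly 30 objects in every box, avoiding 31 in any single one — so 3271 is tight.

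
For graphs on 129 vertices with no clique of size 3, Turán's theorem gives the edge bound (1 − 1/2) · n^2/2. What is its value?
Turán density bound = (1/2) · 129^2/2 = 16641/4 ≈ 4160.25

Turán's theorem: ex(n, K_{r+1}) is achieved by the complete r-partite Turán graph T(n, r) with parts as balanced as possible, and is at most (1 − 1/r) · n^2/2. For r = 2, n = 129: the density bound is (1/2) · 16641/2 = 16641/4 ≈ 4160.25. The integer-valued extremum is e(T(129, 2)) = 4160, which is strictly less than the density bound 16641/4 since 2 ∤ 129 (the parts of T(129, 2) cannot all be equal).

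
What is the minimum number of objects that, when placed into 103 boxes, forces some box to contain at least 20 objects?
n = (20 − 1)·103 + 1 = 1958

By the generalised pigeonhole principle, to guarantee some box contains ≥ r objects we need more than (r − 1) · k objects total. Threshold: n = (r − 1) · k + 1. With r = 20 and k = 103: n = 19 · 103 + 1 = 1957 + 1 = 1958. For n = 1957 = 19 · 103, we can put exactly 19 objects in every box, avoiding 20 in any single one — so 1958 is tight.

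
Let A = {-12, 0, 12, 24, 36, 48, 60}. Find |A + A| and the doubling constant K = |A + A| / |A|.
K = |A + A| / |A| = 13/7

Enumerate A + A = {a + b : a, b ∈ A}. With |A| = 7, there are |A|^2 = 49 ordered sum pairs; collecting distinct values, A + A = {-24, -12, 0, 12, 24, 36, 48, 60, 72, 84, 96, 108, 120}, so |A + A| = 13. Thus K = 13/7. Here |A + A| = 2|A| − 1 = 13, the minimum possible — so K = 13/7 is minimal, which holds iff A is an arithmetic progression.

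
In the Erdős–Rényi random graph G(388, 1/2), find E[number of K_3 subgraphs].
E[# K_3] = C(388, 3) · (1/2)^C(3, 2) = 9660036 / 2^3 = 2415009/2 = 1207504.5

For each 3-subset S of vertices (there are C(388, 3) = 9660036 such S), let X_S = 1 if S induces a K_3 (all C(3, 2) = 3 edges present). Then P(X_S = 1) = (1/2)^3 = 1/8. By linearity of expectation, E[# K_3] = C(388, 3) · (1/2)^3 = 9660036 / 8 = 2415009/2 = 1207504.5.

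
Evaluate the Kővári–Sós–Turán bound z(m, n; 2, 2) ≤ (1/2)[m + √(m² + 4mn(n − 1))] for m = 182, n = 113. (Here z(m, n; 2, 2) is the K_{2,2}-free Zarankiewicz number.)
z(182, 113; 2, 2) ≤ (1/2)[182 + √(182² + 4·182·113·112)] = (1/2)[182 + √9246692] = 1611.4187

Kővári–Sós–Turán: let r_1, ..., r_182 be the row sums and z = Σ r_i the total number of 1s. Each pair of columns can share at most one row with both entries 1 (else a 2×2 all-ones block appears), so Σ_i C(r_i, 2) ≤ C(113, 2) = 6328. By convexity Σ_i C(r_i, 2) ≥ 182·C(z/182, 2) = z(z − 182)/(2·182), giving z² − 182z − 182·113·112 ≤ 0 and hence z ≤ (1/2)[182 + √(33124 + 4·2303392)] = (1/2)[182 + √9246692] ≈ (1/2)(182 + 3040.8374) = 1611.4187.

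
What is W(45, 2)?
W(45, 2) = 45 + 1 = 46

A 2-term AP is any pair of integers, so a monochromatic 2-AP exists iff some colour is used at least twice. With 45 colours, the colouring i ↦ i on {1, ..., 45} uses each colour once, avoiding any monochromatic pair, so W(45, 2) > 45. For {1, ..., 46}, pigeonhole forces two integers of the same colour, which form a monochromatic 2-AP. Hence W(45, 2) = 46.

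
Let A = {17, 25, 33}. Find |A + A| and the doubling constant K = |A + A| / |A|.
K = |A + A| / |A| = 5/3

Enumerate A + A = {a + b : a, b ∈ A}. With |A| = 3, there are |A|^2 = 9 ordered sum pairs; collecting distinct values, A + A = {34, 42, 50, 58, 66}, so |A + A| = 5. Thus K = 5/3. Here |A + A| = 2|A| − 1 = 5, the minimum possible — so K = 5/3 is minimal, which holds iff A is an arithmetic progression.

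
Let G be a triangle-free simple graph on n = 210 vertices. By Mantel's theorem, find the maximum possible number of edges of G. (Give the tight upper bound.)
ex(210, K_3) = ⌊210^2/4⌋ = 11025

Mantel (1907): a triangle-free graph on n vertices has at most ⌊n^2/4⌋ edges, with equality for the complete bipartite graph K_{⌊n/2⌋, ⌈n/2⌉}. For n = 210: ⌊210^2/4⌋ = ⌊44100/4⌋ = 11025. The extremal graph is K_{105, 105}, which has 105·105 = 11025 edges.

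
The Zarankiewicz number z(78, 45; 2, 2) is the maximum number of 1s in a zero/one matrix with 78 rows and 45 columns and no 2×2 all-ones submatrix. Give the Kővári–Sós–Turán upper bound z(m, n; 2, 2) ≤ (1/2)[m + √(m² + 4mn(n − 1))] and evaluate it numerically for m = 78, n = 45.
z(78, 45; 2, 2) ≤ (1/2)[78 + √(78² + 4·78·45·44)] = (1/2)[78 + √623844] = 433.919

Kővári–Sós–Turán: let r_1, ..., r_78 be the row sums and z = Σ r_i the total number of 1s. Each pair of columns can share at most one row with both entries 1 (else a 2×2 all-ones block appears), so Σ_i C(r_i, 2) ≤ C(45, 2) = 990. By convexity Σ_i C(r_i, 2) ≥ 78·C(z/78, 2) = z(z − 78)/(2·78), giving z² − 78z − 78·45·44 ≤ 0 and hence z ≤ (1/2)[78 + √(6084 + 4·154440)] = (1/2)[78 + √623844] ≈ (1/2)(78 + 789.838) = 433.919.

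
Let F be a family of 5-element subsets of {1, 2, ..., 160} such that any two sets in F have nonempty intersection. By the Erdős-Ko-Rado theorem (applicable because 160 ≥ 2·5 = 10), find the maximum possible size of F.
max |F| = C(159, 4) = 25637001

Erdős-Ko-Rado (1961): when n ≥ 2k, max |F| = C(n−1, k−1). The bound is attained by the star {A : i ∈ A} for any fixed i ∈ [n]. Here C(160−1, 5−1) = C(159, 4) = 25637001.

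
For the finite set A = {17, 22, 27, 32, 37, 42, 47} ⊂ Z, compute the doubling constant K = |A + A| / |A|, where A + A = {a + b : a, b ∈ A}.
K = |A + A| / |A| = 13/7

Enumerate A + A = {a + b : a, b ∈ A}. With |A| = 7, there are |A|^2 = 49 ordered sum pairs; collecting distinct values, A + A = {34, 39, 44, 49, 54, 59, 64, 69, 74, 79, 84, 89, 94}, so |A + A| = 13. Thus K = 13/7. Here |A + A| = 2|A| − 1 = 13, the minimum possible — so K = 13/7 is minimal, which holds iff A is an arithmetic progression.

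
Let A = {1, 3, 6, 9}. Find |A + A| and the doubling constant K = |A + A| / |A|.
K = |A + A| / |A| = 9/4

Enumerate A + A = {a + b : a, b ∈ A}. With |A| = 4, there are |A|^2 = 16 ordered sum pairs; collecting distinct values, A + A = {2, 4, 6, 7, 9, 10, 12, 15, 18}, so |A + A| = 9. Thus K = 9/4. For comparison, the minimum possible |A + A| over all 4-element sets is 2·4 − 1 = 7 (so min K = 7/4), attained only by arithmetic progressions.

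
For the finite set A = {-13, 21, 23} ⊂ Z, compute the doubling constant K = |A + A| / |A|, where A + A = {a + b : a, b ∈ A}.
K = |A + A| / |A| = 6/3 = 2

Enumerate A + A = {a + b : a, b ∈ A}. With |A| = 3, there are |A|^2 = 9 ordered sum pairs; collecting distinct values, A + A = {-26, 8, 10, 42, 44, 46}, so |A + A| = 6. Thus K = 6/3 = 2. For comparison, the minimum possible |A + A| over all 3-element sets is 2·3 − 1 = 5 (so min K = 5/3), attained only by arithmetic progressions.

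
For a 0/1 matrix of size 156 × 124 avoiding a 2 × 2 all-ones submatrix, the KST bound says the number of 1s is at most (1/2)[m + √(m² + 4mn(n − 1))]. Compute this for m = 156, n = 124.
z(156, 124; 2, 2) ≤ (1/2)[156 + √(156² + 4·156·124·123)] = (1/2)[156 + √9541584] = 1622.4727

Kővári–Sós–Turán: let r_1, ..., r_156 be the row sums and z = Σ r_i the total number of 1s. Each pair of columns can share at most one row with both entries 1 (else a 2×2 all-ones block appears), so Σ_i C(r_i, 2) ≤ C(124, 2) = 7626. By convexity Σ_i C(r_i, 2) ≥ 156·C(z/156, 2) = z(z − 156)/(2·156), giving z² − 156z − 156·124·123 ≤ 0 and hence z ≤ (1/2)[156 + √(24336 + 4·2379312)] = (1/2)[156 + √9541584] ≈ (1/2)(156 + 3088.9455) = 1622.4727.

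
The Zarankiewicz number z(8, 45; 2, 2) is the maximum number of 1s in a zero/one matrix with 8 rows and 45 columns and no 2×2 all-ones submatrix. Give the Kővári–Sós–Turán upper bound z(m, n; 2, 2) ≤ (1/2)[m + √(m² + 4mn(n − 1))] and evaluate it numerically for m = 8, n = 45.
z(8, 45; 2, 2) ≤ (1/2)[8 + √(8² + 4·8·45·44)] = (1/2)[8 + √63424] = 129.9206

Kővári–Sós–Turán: let r_1, ..., r_8 be the row sums and z = Σ r_i the total number of 1s. Each pair of columns can share at most one row with both entries 1 (else a 2×2 all-ones block appears), so Σ_i C(r_i, 2) ≤ C(45, 2) = 990. By convexity Σ_i C(r_i, 2) ≥ 8·C(z/8, 2) = z(z − 8)/(2·8), giving z² − 8z − 8·45·44 ≤ 0 and hence z ≤ (1/2)[8 + √(64 + 4·15840)] = (1/2)[8 + √63424] ≈ (1/2)(8 + 251.8412) = 129.9206.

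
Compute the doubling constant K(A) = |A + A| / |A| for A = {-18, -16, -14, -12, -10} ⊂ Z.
K = |A + A| / |A| = 9/5

Enumerate A + A = {a + b : a, b ∈ A}. With |A| = 5, there are |A|^2 = 25 ordered sum pairs; collecting distinct values, A + A = {-36, -34, -32, -30, -28, -26, -24, -22, -20}, so |A + A| = 9. Thus K = 9/5. Here |A + A| = 2|A| − 1 = 9, the minimum possible — so K = 9/5 is minimal, which holds iff A is an arithmetic progression.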